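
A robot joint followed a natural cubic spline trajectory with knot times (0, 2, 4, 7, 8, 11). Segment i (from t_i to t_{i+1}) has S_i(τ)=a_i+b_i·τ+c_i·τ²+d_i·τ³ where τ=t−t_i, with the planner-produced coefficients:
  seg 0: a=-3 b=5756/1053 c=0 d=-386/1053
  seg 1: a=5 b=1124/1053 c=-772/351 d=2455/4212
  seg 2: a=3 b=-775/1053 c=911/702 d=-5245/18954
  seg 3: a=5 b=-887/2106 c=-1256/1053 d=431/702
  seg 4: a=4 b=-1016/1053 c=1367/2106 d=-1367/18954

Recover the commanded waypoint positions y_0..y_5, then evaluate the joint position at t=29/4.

y_0 = S_0(0) = a_0 = -3
y_1 = S_1(0) = a_1 = 5
y_2 = S_2(0) = a_2 = 3
y_3 = S_3(0) = a_3 = 5
y_4 = S_4(0) = a_4 = 4
y_5 = S_4(3) = 5
t_q=29/4 is in segment 3 (τ=1/4); S_3(τ)=216991/44928

y_0=-3 y_1=5 y_2=3 y_3=5 y_4=4 y_5=5
S(29/4) = 216991/44928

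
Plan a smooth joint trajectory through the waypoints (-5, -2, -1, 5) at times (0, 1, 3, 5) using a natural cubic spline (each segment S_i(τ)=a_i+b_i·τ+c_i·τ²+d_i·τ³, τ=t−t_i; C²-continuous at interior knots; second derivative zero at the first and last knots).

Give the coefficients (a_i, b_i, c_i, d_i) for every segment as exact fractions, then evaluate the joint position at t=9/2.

Δ: Δ0=3, Δ1=1/2, Δ2=3
row 1: diag=6, rhs=-15; c'=1/3, d'=-5/2
row 2: denom=8−2·1/3=22/3; d'=(15−2·-5/2)/(22/3)=30/11
back: M2=30/11
back: M1=-5/2−1/3·30/11=-75/22
M: M0=0, M1=-75/22, M2=30/11, M3=0
seg 0: a=-5, c=M0/2=0, d=(M1−M0)/(6·1)=-25/44, b=Δ0−h0·(2M0+M1)/6=157/44
seg 1: a=-2, c=M1/2=-75/44, d=(M2−M1)/(6·2)=45/88, b=Δ1−h1·(2M1+M2)/6=41/22
seg 2: a=-1, c=M2/2=15/11, d=(M3−M2)/(6·2)=-5/22, b=Δ2−h2·(2M2+M3)/6=13/11
t_q=9/2 → seg 2, τ=3/2; S=-1+13/11·τ+15/11·τ²+-5/22·τ³=541/176

  seg 0: a=-5 b=157/44 c=0 d=-25/44
  seg 1: a=-2 b=41/22 c=-75/44 d=45/88
  seg 2: a=-1 b=13/11 c=15/11 d=-5/22
S(9/2) = 541/176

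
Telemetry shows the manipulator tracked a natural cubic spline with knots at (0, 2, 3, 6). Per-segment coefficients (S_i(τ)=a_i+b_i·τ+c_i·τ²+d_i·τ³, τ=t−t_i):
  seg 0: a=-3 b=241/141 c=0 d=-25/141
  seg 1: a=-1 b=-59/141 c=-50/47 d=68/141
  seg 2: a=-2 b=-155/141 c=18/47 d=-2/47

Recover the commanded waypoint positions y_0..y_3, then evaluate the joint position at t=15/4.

y_0=-3 y_1=-1 y_2=-2 y_3=-3
S(15/4) = -3951/1504

y_0 = S_0(0) = a_0 = -3
y_1 = S_1(0) = a_1 = -1
y_2 = S_2(0) = a_2 = -2
y_3 = S_2(3) = -3
t_q=15/4 is in segment 2 (τ=3/4); S_2(τ)=-3951/1504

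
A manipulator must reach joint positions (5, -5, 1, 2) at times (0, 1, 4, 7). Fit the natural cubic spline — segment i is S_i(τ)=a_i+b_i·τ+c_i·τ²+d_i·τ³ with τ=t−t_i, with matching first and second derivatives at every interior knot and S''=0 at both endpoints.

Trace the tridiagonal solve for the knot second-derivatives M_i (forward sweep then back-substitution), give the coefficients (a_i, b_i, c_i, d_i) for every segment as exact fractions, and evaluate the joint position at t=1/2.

  seg 0: a=5 b=-1019/87 c=0 d=149/87
  seg 1: a=-5 b=-572/87 c=149/29 d=-595/783
  seg 2: a=1 b=325/87 c=-148/87 d=148/783
S(1/2) = -149/232

Δ: Δ0=-10, Δ1=2, Δ2=1/3
row 1: diag=8, rhs=72; c'=3/8, d'=9
row 2: denom=12−3·3/8=87/8; d'=(-10−3·9)/(87/8)=-296/87
back: M2=-296/87
back: M1=9−3/8·-296/87=298/29
M: M0=0, M1=298/29, M2=-296/87, M3=0
seg 0: a=5, c=M0/2=0, d=(M1−M0)/(6·1)=149/87, b=Δ0−h0·(2M0+M1)/6=-1019/87
seg 1: a=-5, c=M1/2=149/29, d=(M2−M1)/(6·3)=-595/783, b=Δ1−h1·(2M1+M2)/6=-572/87
seg 2: a=1, c=M2/2=-148/87, d=(M3−M2)/(6·3)=148/783, b=Δ2−h2·(2M2+M3)/6=325/87
t_q=1/2 → seg 0, τ=1/2; S=5+-1019/87·τ+0·τ²+149/87·τ³=-149/232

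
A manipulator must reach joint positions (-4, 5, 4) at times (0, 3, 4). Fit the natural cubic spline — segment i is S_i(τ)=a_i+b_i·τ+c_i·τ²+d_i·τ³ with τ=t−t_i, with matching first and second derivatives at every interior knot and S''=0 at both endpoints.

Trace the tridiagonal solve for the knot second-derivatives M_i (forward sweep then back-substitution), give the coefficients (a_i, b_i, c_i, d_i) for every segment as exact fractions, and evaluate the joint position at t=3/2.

Δ: Δ0=3, Δ1=-1
row 1: diag=8, rhs=-24; c'=1/8, d'=-3
back: M1=-3
M: M0=0, M1=-3, M2=0
seg 0: a=-4, c=M0/2=0, d=(M1−M0)/(6·3)=-1/6, b=Δ0−h0·(2M0+M1)/6=9/2
seg 1: a=5, c=M1/2=-3/2, d=(M2−M1)/(6·1)=1/2, b=Δ1−h1·(2M1+M2)/6=0
t_q=3/2 → seg 0, τ=3/2; S=-4+9/2·τ+0·τ²+-1/6·τ³=35/16

  seg 0: a=-4 b=9/2 c=0 d=-1/6
  seg 1: a=5 b=0 c=-3/2 d=1/2
S(3/2) = 35/16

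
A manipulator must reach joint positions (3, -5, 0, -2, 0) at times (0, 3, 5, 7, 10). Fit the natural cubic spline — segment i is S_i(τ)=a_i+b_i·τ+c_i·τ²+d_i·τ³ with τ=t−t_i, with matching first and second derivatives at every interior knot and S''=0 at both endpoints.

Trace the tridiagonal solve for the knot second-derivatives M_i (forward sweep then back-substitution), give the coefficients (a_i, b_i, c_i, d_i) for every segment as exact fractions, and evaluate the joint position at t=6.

Δ: Δ0=-8/3, Δ1=5/2, Δ2=-1, Δ3=2/3
row 1: diag=10, rhs=31; c'=1/5, d'=31/10
row 2: denom=8−2·1/5=38/5; d'=(-21−2·31/10)/(38/5)=-68/19
row 3: denom=10−2·5/19=180/19; d'=(10−2·-68/19)/(180/19)=163/90
back: M3=163/90
back: M2=-68/19−5/19·163/90=-73/18
back: M1=31/10−1/5·-73/18=176/45
M: M0=0, M1=176/45, M2=-73/18, M3=163/90, M4=0
seg 0: a=3, c=M0/2=0, d=(M1−M0)/(6·3)=88/405, b=Δ0−h0·(2M0+M1)/6=-208/45
seg 1: a=-5, c=M1/2=88/45, d=(M2−M1)/(6·2)=-239/360, b=Δ1−h1·(2M1+M2)/6=56/45
seg 2: a=0, c=M2/2=-73/36, d=(M3−M2)/(6·2)=22/45, b=Δ2−h2·(2M2+M3)/6=11/10
seg 3: a=-2, c=M3/2=163/180, d=(M4−M3)/(6·3)=-163/1620, b=Δ3−h3·(2M3+M4)/6=-103/90
t_q=6 → seg 2, τ=1; S=0+11/10·τ+-73/36·τ²+22/45·τ³=-79/180

  seg 0: a=3 b=-208/45 c=0 d=88/405
  seg 1: a=-5 b=56/45 c=88/45 d=-239/360
  seg 2: a=0 b=11/10 c=-73/36 d=22/45
  seg 3: a=-2 b=-103/90 c=163/180 d=-163/1620
S(6) = -79/180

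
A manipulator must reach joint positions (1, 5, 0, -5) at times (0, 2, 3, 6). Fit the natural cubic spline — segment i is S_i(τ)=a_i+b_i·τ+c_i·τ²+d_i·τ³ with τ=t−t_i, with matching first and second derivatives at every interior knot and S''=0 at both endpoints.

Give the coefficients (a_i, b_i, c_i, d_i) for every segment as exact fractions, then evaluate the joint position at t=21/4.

Δ: Δ0=2, Δ1=-5, Δ2=-5/3
row 1: diag=6, rhs=-42; c'=1/6, d'=-7
row 2: denom=8−1·1/6=47/6; d'=(20−1·-7)/(47/6)=162/47
back: M2=162/47
back: M1=-7−1/6·162/47=-356/47
M: M0=0, M1=-356/47, M2=162/47, M3=0
seg 0: a=1, c=M0/2=0, d=(M1−M0)/(6·2)=-89/141, b=Δ0−h0·(2M0+M1)/6=638/141
seg 1: a=5, c=M1/2=-178/47, d=(M2−M1)/(6·1)=259/141, b=Δ1−h1·(2M1+M2)/6=-430/141
seg 2: a=0, c=M2/2=81/47, d=(M3−M2)/(6·3)=-9/47, b=Δ2−h2·(2M2+M3)/6=-721/141
t_q=21/4 → seg 2, τ=9/4; S=0+-721/141·τ+81/47·τ²+-9/47·τ³=-14925/3008

  seg 0: a=1 b=638/141 c=0 d=-89/141
  seg 1: a=5 b=-430/141 c=-178/47 d=259/141
  seg 2: a=0 b=-721/141 c=81/47 d=-9/47
S(21/4) = -14925/3008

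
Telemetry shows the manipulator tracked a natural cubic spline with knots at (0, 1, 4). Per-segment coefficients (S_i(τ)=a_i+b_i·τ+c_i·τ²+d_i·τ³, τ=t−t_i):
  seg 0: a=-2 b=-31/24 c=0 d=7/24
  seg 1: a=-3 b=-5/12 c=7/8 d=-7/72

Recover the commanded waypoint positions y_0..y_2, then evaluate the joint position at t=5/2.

y_0=-2 y_1=-3 y_2=1
S(5/2) = -127/64

y_0 = S_0(0) = a_0 = -2
y_1 = S_1(0) = a_1 = -3
y_2 = S_1(3) = 1
t_q=5/2 is in segment 1 (τ=3/2); S_1(τ)=-127/64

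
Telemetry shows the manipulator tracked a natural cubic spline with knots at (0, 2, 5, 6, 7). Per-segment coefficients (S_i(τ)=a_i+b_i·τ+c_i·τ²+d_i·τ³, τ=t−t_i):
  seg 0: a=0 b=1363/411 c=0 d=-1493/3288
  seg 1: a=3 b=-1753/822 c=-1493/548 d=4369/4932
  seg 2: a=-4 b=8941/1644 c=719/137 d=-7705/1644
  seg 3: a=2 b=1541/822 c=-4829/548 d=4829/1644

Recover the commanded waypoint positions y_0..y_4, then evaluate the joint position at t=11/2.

y_0=0 y_1=3 y_2=-4 y_3=2 y_4=-2
S(11/2) = -2431/4384

y_0 = S_0(0) = a_0 = 0
y_1 = S_1(0) = a_1 = 3
y_2 = S_2(0) = a_2 = -4
y_3 = S_3(0) = a_3 = 2
y_4 = S_3(1) = -2
t_q=11/2 is in segment 2 (τ=1/2); S_2(τ)=-2431/4384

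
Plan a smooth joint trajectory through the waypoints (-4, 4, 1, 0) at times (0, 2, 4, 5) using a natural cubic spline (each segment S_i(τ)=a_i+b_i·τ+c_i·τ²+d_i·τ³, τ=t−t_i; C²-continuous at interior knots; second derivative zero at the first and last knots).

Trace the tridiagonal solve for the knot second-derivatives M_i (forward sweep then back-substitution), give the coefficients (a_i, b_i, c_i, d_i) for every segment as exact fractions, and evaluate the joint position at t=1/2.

  seg 0: a=-4 b=61/11 c=0 d=-17/44
  seg 1: a=4 b=10/11 c=-51/22 d=49/88
  seg 2: a=1 b=-37/22 c=45/44 d=-15/44
S(1/2) = -449/352

Δ: Δ0=4, Δ1=-3/2, Δ2=-1
row 1: diag=8, rhs=-33; c'=1/4, d'=-33/8
row 2: denom=6−2·1/4=11/2; d'=(3−2·-33/8)/(11/2)=45/22
back: M2=45/22
back: M1=-33/8−1/4·45/22=-51/11
M: M0=0, M1=-51/11, M2=45/22, M3=0
seg 0: a=-4, c=M0/2=0, d=(M1−M0)/(6·2)=-17/44, b=Δ0−h0·(2M0+M1)/6=61/11
seg 1: a=4, c=M1/2=-51/22, d=(M2−M1)/(6·2)=49/88, b=Δ1−h1·(2M1+M2)/6=10/11
seg 2: a=1, c=M2/2=45/44, d=(M3−M2)/(6·1)=-15/44, b=Δ2−h2·(2M2+M3)/6=-37/22
t_q=1/2 → seg 0, τ=1/2; S=-4+61/11·τ+0·τ²+-17/44·τ³=-449/352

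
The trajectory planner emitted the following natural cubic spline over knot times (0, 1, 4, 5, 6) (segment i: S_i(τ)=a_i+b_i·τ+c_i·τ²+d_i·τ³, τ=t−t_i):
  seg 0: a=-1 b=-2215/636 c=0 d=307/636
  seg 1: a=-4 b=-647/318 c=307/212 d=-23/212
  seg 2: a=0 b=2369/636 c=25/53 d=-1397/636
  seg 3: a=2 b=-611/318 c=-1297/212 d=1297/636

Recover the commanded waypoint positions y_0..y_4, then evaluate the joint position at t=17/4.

y_0=-1 y_1=-4 y_2=0 y_3=2 y_4=-4
S(17/4) = 12569/13568

y_0 = S_0(0) = a_0 = -1
y_1 = S_1(0) = a_1 = -4
y_2 = S_2(0) = a_2 = 0
y_3 = S_3(0) = a_3 = 2
y_4 = S_3(1) = -4
t_q=17/4 is in segment 2 (τ=1/4); S_2(τ)=12569/13568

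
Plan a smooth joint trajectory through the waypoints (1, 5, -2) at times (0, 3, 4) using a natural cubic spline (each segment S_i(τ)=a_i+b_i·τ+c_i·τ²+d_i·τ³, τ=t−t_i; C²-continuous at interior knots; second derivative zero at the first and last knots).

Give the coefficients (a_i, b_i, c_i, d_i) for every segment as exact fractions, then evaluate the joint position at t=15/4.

  seg 0: a=1 b=107/24 c=0 d=-25/72
  seg 1: a=5 b=-59/12 c=-25/8 d=25/24
S(15/4) = -3/512

Δ: Δ0=4/3, Δ1=-7
row 1: diag=8, rhs=-50; c'=1/8, d'=-25/4
back: M1=-25/4
M: M0=0, M1=-25/4, M2=0
seg 0: a=1, c=M0/2=0, d=(M1−M0)/(6·3)=-25/72, b=Δ0−h0·(2M0+M1)/6=107/24
seg 1: a=5, c=M1/2=-25/8, d=(M2−M1)/(6·1)=25/24, b=Δ1−h1·(2M1+M2)/6=-59/12
t_q=15/4 → seg 1, τ=3/4; S=5+-59/12·τ+-25/8·τ²+25/24·τ³=-3/512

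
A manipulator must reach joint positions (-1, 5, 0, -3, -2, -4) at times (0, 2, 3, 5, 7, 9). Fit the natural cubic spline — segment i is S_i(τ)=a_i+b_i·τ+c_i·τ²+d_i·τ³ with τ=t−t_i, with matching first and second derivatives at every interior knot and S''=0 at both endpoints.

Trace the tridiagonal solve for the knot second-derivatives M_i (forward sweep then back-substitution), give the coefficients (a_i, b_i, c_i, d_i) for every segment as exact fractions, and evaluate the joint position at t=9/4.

Δ: Δ0=3, Δ1=-5, Δ2=-3/2, Δ3=1/2, Δ4=-1
row 1: diag=6, rhs=-48; c'=1/6, d'=-8
row 2: denom=6−1·1/6=35/6; d'=(21−1·-8)/(35/6)=174/35
row 3: denom=8−2·12/35=256/35; d'=(12−2·174/35)/(256/35)=9/32
row 4: denom=8−2·35/128=477/64; d'=(-9−2·9/32)/(477/64)=-68/53
back: M4=-68/53
back: M3=9/32−35/128·-68/53=67/106
back: M2=174/35−12/35·67/106=252/53
back: M1=-8−1/6·252/53=-466/53
M: M0=0, M1=-466/53, M2=252/53, M3=67/106, M4=-68/53, M5=0
seg 0: a=-1, c=M0/2=0, d=(M1−M0)/(6·2)=-233/318, b=Δ0−h0·(2M0+M1)/6=943/159
seg 1: a=5, c=M1/2=-233/53, d=(M2−M1)/(6·1)=359/159, b=Δ1−h1·(2M1+M2)/6=-455/159
seg 2: a=0, c=M2/2=126/53, d=(M3−M2)/(6·2)=-437/1272, b=Δ2−h2·(2M2+M3)/6=-776/159
seg 3: a=-3, c=M3/2=67/212, d=(M4−M3)/(6·2)=-203/1272, b=Δ3−h3·(2M3+M4)/6=161/318
seg 4: a=-2, c=M4/2=-34/53, d=(M5−M4)/(6·2)=17/159, b=Δ4−h4·(2M4+M5)/6=-23/159
t_q=9/4 → seg 1, τ=1/4; S=5+-455/159·τ+-233/53·τ²+359/159·τ³=13721/3392

  seg 0: a=-1 b=943/159 c=0 d=-233/318
  seg 1: a=5 b=-455/159 c=-233/53 d=359/159
  seg 2: a=0 b=-776/159 c=126/53 d=-437/1272
  seg 3: a=-3 b=161/318 c=67/212 d=-203/1272
  seg 4: a=-2 b=-23/159 c=-34/53 d=17/159
S(9/4) = 13721/3392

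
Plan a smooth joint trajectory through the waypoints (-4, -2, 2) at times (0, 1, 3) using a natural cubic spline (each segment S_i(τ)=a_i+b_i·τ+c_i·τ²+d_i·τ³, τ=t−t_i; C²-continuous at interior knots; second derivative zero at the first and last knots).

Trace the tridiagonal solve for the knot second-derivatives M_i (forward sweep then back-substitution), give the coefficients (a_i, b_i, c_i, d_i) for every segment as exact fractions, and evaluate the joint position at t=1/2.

Δ: Δ0=2, Δ1=2
row 1: diag=6, rhs=0; c'=1/3, d'=0
back: M1=0
M: M0=0, M1=0, M2=0
seg 0: a=-4, c=M0/2=0, d=(M1−M0)/(6·1)=0, b=Δ0−h0·(2M0+M1)/6=2
seg 1: a=-2, c=M1/2=0, d=(M2−M1)/(6·2)=0, b=Δ1−h1·(2M1+M2)/6=2
t_q=1/2 → seg 0, τ=1/2; S=-4+2·τ+0·τ²+0·τ³=-3

  seg 0: a=-4 b=2 c=0 d=0
  seg 1: a=-2 b=2 c=0 d=0
S(1/2) = -3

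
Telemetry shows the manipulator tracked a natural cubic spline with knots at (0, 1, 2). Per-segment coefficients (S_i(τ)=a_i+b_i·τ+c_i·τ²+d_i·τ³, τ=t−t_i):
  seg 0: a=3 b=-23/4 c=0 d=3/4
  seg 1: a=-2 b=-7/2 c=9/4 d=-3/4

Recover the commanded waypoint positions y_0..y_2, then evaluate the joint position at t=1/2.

y_0=3 y_1=-2 y_2=-4
S(1/2) = 7/32

y_0 = S_0(0) = a_0 = 3
y_1 = S_1(0) = a_1 = -2
y_2 = S_1(1) = -4
t_q=1/2 is in segment 0 (τ=1/2); S_0(τ)=7/32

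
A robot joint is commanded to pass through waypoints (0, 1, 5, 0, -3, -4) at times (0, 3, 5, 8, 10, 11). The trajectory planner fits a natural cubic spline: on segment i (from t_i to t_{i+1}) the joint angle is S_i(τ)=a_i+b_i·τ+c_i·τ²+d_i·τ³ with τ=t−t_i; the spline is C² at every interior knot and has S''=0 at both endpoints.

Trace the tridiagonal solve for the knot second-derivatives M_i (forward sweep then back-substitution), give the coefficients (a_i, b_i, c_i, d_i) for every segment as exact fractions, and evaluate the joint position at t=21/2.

Δ: Δ0=1/3, Δ1=2, Δ2=-5/3, Δ3=-3/2, Δ4=-1
row 1: diag=10, rhs=10; c'=1/5, d'=1
row 2: denom=10−2·1/5=48/5; d'=(-22−2·1)/(48/5)=-5/2
row 3: denom=10−3·5/16=145/16; d'=(1−3·-5/2)/(145/16)=136/145
row 4: denom=6−2·32/145=806/145; d'=(3−2·136/145)/(806/145)=163/806
back: M4=163/806
back: M3=136/145−32/145·163/806=360/403
back: M2=-5/2−5/16·360/403=-1120/403
back: M1=1−1/5·-1120/403=627/403
M: M0=0, M1=627/403, M2=-1120/403, M3=360/403, M4=163/806, M5=0
seg 0: a=0, c=M0/2=0, d=(M1−M0)/(6·3)=209/2418, b=Δ0−h0·(2M0+M1)/6=-1075/2418
seg 1: a=1, c=M1/2=627/806, d=(M2−M1)/(6·2)=-1747/4836, b=Δ1−h1·(2M1+M2)/6=2284/1209
seg 2: a=5, c=M2/2=-560/403, d=(M3−M2)/(6·3)=740/3627, b=Δ2−h2·(2M2+M3)/6=805/1209
seg 3: a=0, c=M3/2=180/403, d=(M4−M3)/(6·2)=-557/9672, b=Δ3−h3·(2M3+M4)/6=-2615/1209
seg 4: a=-3, c=M4/2=163/1612, d=(M5−M4)/(6·1)=-163/4836, b=Δ4−h4·(2M4+M5)/6=-2581/2418
t_q=21/2 → seg 4, τ=1/2; S=-3+-2581/2418·τ+163/1612·τ²+-163/4836·τ³=-45299/12896

  seg 0: a=0 b=-1075/2418 c=0 d=209/2418
  seg 1: a=1 b=2284/1209 c=627/806 d=-1747/4836
  seg 2: a=5 b=805/1209 c=-560/403 d=740/3627
  seg 3: a=0 b=-2615/1209 c=180/403 d=-557/9672
  seg 4: a=-3 b=-2581/2418 c=163/1612 d=-163/4836
S(21/2) = -45299/12896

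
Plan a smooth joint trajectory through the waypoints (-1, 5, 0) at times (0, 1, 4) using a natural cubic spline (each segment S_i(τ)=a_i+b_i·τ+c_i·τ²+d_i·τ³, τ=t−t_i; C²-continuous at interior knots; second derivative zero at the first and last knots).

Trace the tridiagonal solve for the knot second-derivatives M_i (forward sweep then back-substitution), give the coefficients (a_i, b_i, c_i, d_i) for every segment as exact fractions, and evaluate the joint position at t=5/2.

Δ: Δ0=6, Δ1=-5/3
row 1: diag=8, rhs=-46; c'=3/8, d'=-23/4
back: M1=-23/4
M: M0=0, M1=-23/4, M2=0
seg 0: a=-1, c=M0/2=0, d=(M1−M0)/(6·1)=-23/24, b=Δ0−h0·(2M0+M1)/6=167/24
seg 1: a=5, c=M1/2=-23/8, d=(M2−M1)/(6·3)=23/72, b=Δ1−h1·(2M1+M2)/6=49/12
t_q=5/2 → seg 1, τ=3/2; S=5+49/12·τ+-23/8·τ²+23/72·τ³=367/64

  seg 0: a=-1 b=167/24 c=0 d=-23/24
  seg 1: a=5 b=49/12 c=-23/8 d=23/72
S(5/2) = 367/64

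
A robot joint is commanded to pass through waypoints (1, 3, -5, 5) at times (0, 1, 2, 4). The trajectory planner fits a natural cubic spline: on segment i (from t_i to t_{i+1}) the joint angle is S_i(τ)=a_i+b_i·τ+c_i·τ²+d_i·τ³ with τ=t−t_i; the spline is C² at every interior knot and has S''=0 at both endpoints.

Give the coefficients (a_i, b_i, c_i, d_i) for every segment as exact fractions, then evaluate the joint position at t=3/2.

Δ: Δ0=2, Δ1=-8, Δ2=5
row 1: diag=4, rhs=-60; c'=1/4, d'=-15
row 2: denom=6−1·1/4=23/4; d'=(78−1·-15)/(23/4)=372/23
back: M2=372/23
back: M1=-15−1/4·372/23=-438/23
M: M0=0, M1=-438/23, M2=372/23, M3=0
seg 0: a=1, c=M0/2=0, d=(M1−M0)/(6·1)=-73/23, b=Δ0−h0·(2M0+M1)/6=119/23
seg 1: a=3, c=M1/2=-219/23, d=(M2−M1)/(6·1)=135/23, b=Δ1−h1·(2M1+M2)/6=-100/23
seg 2: a=-5, c=M2/2=186/23, d=(M3−M2)/(6·2)=-31/23, b=Δ2−h2·(2M2+M3)/6=-133/23
t_q=3/2 → seg 1, τ=1/2; S=3+-100/23·τ+-219/23·τ²+135/23·τ³=-151/184

  seg 0: a=1 b=119/23 c=0 d=-73/23
  seg 1: a=3 b=-100/23 c=-219/23 d=135/23
  seg 2: a=-5 b=-133/23 c=186/23 d=-31/23
S(3/2) = -151/184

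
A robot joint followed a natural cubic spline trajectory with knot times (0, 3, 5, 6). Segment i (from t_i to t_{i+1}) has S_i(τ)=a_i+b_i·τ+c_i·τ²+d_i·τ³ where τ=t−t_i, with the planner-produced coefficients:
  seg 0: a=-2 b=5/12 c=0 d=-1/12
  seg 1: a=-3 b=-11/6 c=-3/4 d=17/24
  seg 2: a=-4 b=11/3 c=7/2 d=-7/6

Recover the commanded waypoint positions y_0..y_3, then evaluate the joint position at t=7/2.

y_0 = S_0(0) = a_0 = -2
y_1 = S_1(0) = a_1 = -3
y_2 = S_2(0) = a_2 = -4
y_3 = S_2(1) = 2
t_q=7/2 is in segment 1 (τ=1/2); S_1(τ)=-257/64

y_0=-2 y_1=-3 y_2=-4 y_3=2
S(7/2) = -257/64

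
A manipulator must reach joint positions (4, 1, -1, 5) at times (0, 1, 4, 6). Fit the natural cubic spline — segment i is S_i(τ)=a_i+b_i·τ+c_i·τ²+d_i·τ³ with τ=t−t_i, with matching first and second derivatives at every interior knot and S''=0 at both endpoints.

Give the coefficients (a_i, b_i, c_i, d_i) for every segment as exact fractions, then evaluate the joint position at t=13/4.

  seg 0: a=4 b=-676/213 c=0 d=37/213
  seg 1: a=1 b=-565/213 c=37/71 d=10/213
  seg 2: a=-1 b=371/213 c=67/71 d=-67/426
S(13/4) = -4079/2272

Δ: Δ0=-3, Δ1=-2/3, Δ2=3
row 1: diag=8, rhs=14; c'=3/8, d'=7/4
row 2: denom=10−3·3/8=71/8; d'=(22−3·7/4)/(71/8)=134/71
back: M2=134/71
back: M1=7/4−3/8·134/71=74/71
M: M0=0, M1=74/71, M2=134/71, M3=0
seg 0: a=4, c=M0/2=0, d=(M1−M0)/(6·1)=37/213, b=Δ0−h0·(2M0+M1)/6=-676/213
seg 1: a=1, c=M1/2=37/71, d=(M2−M1)/(6·3)=10/213, b=Δ1−h1·(2M1+M2)/6=-565/213
seg 2: a=-1, c=M2/2=67/71, d=(M3−M2)/(6·2)=-67/426, b=Δ2−h2·(2M2+M3)/6=371/213
t_q=13/4 → seg 1, τ=9/4; S=1+-565/213·τ+37/71·τ²+10/213·τ³=-4079/2272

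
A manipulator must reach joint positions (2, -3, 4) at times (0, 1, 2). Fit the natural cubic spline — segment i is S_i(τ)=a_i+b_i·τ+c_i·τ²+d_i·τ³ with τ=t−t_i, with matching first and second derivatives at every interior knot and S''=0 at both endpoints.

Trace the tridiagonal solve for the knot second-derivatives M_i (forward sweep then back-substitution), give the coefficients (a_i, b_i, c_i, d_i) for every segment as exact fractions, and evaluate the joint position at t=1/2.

Δ: Δ0=-5, Δ1=7
row 1: diag=4, rhs=72; c'=1/4, d'=18
back: M1=18
M: M0=0, M1=18, M2=0
seg 0: a=2, c=M0/2=0, d=(M1−M0)/(6·1)=3, b=Δ0−h0·(2M0+M1)/6=-8
seg 1: a=-3, c=M1/2=9, d=(M2−M1)/(6·1)=-3, b=Δ1−h1·(2M1+M2)/6=1
t_q=1/2 → seg 0, τ=1/2; S=2+-8·τ+0·τ²+3·τ³=-13/8

  seg 0: a=2 b=-8 c=0 d=3
  seg 1: a=-3 b=1 c=9 d=-3
S(1/2) = -13/8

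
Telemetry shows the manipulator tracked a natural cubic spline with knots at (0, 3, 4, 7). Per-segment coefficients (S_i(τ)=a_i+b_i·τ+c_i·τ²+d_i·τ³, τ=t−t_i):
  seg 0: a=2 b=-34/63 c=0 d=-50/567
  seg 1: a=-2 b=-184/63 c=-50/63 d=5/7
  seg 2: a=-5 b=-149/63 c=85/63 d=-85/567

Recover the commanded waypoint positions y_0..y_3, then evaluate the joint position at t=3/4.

y_0 = S_0(0) = a_0 = 2
y_1 = S_1(0) = a_1 = -2
y_2 = S_2(0) = a_2 = -5
y_3 = S_2(3) = -4
t_q=3/4 is in segment 0 (τ=3/4); S_0(τ)=349/224

y_0=2 y_1=-2 y_2=-5 y_3=-4
S(3/4) = 349/224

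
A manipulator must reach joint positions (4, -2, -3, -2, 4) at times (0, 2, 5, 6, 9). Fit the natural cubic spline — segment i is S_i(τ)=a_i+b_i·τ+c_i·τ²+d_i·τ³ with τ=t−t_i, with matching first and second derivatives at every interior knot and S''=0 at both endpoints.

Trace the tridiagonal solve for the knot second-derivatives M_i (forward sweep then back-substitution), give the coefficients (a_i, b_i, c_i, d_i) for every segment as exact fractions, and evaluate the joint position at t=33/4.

Δ: Δ0=-3, Δ1=-1/3, Δ2=1, Δ3=2
row 1: diag=10, rhs=16; c'=3/10, d'=8/5
row 2: denom=8−3·3/10=71/10; d'=(8−3·8/5)/(71/10)=32/71
row 3: denom=8−1·10/71=558/71; d'=(6−1·32/71)/(558/71)=197/279
back: M3=197/279
back: M2=32/71−10/71·197/279=98/279
back: M1=8/5−3/10·98/279=139/93
M: M0=0, M1=139/93, M2=98/279, M3=197/279, M4=0
seg 0: a=4, c=M0/2=0, d=(M1−M0)/(6·2)=139/1116, b=Δ0−h0·(2M0+M1)/6=-976/279
seg 1: a=-2, c=M1/2=139/186, d=(M2−M1)/(6·3)=-319/5022, b=Δ1−h1·(2M1+M2)/6=-559/279
seg 2: a=-3, c=M2/2=49/279, d=(M3−M2)/(6·1)=11/186, b=Δ2−h2·(2M2+M3)/6=427/558
seg 3: a=-2, c=M3/2=197/558, d=(M4−M3)/(6·3)=-197/5022, b=Δ3−h3·(2M3+M4)/6=361/279
t_q=33/4 → seg 3, τ=9/4; S=-2+361/279·τ+197/558·τ²+-197/5022·τ³=8935/3968

  seg 0: a=4 b=-976/279 c=0 d=139/1116
  seg 1: a=-2 b=-559/279 c=139/186 d=-319/5022
  seg 2: a=-3 b=427/558 c=49/279 d=11/186
  seg 3: a=-2 b=361/279 c=197/558 d=-197/5022
S(33/4) = 8935/3968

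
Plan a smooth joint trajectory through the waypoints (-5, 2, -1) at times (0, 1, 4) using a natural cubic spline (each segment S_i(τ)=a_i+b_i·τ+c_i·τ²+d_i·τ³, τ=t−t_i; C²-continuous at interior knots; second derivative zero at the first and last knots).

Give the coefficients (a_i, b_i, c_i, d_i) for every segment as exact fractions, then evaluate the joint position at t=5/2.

Δ: Δ0=7, Δ1=-1
row 1: diag=8, rhs=-48; c'=3/8, d'=-6
back: M1=-6
M: M0=0, M1=-6, M2=0
seg 0: a=-5, c=M0/2=0, d=(M1−M0)/(6·1)=-1, b=Δ0−h0·(2M0+M1)/6=8
seg 1: a=2, c=M1/2=-3, d=(M2−M1)/(6·3)=1/3, b=Δ1−h1·(2M1+M2)/6=5
t_q=5/2 → seg 1, τ=3/2; S=2+5·τ+-3·τ²+1/3·τ³=31/8

  seg 0: a=-5 b=8 c=0 d=-1
  seg 1: a=2 b=5 c=-3 d=1/3
S(5/2) = 31/8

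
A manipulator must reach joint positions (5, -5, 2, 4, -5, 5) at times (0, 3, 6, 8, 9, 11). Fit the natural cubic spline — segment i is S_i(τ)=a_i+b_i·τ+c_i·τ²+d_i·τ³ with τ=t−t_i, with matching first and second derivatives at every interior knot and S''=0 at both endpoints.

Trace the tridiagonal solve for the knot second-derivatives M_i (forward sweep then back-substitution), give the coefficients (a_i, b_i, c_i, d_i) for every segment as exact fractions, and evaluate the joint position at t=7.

Δ: Δ0=-10/3, Δ1=7/3, Δ2=1, Δ3=-9, Δ4=5
row 1: diag=12, rhs=34; c'=1/4, d'=17/6
row 2: denom=10−3·1/4=37/4; d'=(-8−3·17/6)/(37/4)=-66/37
row 3: denom=6−2·8/37=206/37; d'=(-60−2·-66/37)/(206/37)=-1044/103
row 4: denom=6−1·37/206=1199/206; d'=(84−1·-1044/103)/(1199/206)=19392/1199
back: M4=19392/1199
back: M3=-1044/103−37/206·19392/1199=-15636/1199
back: M2=-66/37−8/37·-15636/1199=1242/1199
back: M1=17/6−1/4·1242/1199=9260/3597
M: M0=0, M1=9260/3597, M2=1242/1199, M3=-15636/1199, M4=19392/1199, M5=0
seg 0: a=5, c=M0/2=0, d=(M1−M0)/(6·3)=4630/32373, b=Δ0−h0·(2M0+M1)/6=-5540/1199
seg 1: a=-5, c=M1/2=4630/3597, d=(M2−M1)/(6·3)=-2767/32373, b=Δ1−h1·(2M1+M2)/6=-910/1199
seg 2: a=2, c=M2/2=621/1199, d=(M3−M2)/(6·2)=-2813/2398, b=Δ2−h2·(2M2+M3)/6=5583/1199
seg 3: a=4, c=M3/2=-7818/1199, d=(M4−M3)/(6·1)=5838/1199, b=Δ3−h3·(2M3+M4)/6=-801/109
seg 4: a=-5, c=M4/2=9696/1199, d=(M5−M4)/(6·2)=-1616/1199, b=Δ4−h4·(2M4+M5)/6=-6933/1199
t_q=7 → seg 2, τ=1; S=2+5583/1199·τ+621/1199·τ²+-2813/2398·τ³=14391/2398

  seg 0: a=5 b=-5540/1199 c=0 d=4630/32373
  seg 1: a=-5 b=-910/1199 c=4630/3597 d=-2767/32373
  seg 2: a=2 b=5583/1199 c=621/1199 d=-2813/2398
  seg 3: a=4 b=-801/109 c=-7818/1199 d=5838/1199
  seg 4: a=-5 b=-6933/1199 c=9696/1199 d=-1616/1199
S(7) = 14391/2398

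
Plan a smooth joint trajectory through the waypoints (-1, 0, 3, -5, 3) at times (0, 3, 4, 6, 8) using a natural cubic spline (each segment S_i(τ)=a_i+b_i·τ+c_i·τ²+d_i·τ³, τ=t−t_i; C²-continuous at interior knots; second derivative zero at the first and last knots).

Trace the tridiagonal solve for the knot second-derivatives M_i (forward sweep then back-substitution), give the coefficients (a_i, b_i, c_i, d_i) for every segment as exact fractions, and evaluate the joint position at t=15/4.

Δ: Δ0=1/3, Δ1=3, Δ2=-4, Δ3=4
row 1: diag=8, rhs=16; c'=1/8, d'=2
row 2: denom=6−1·1/8=47/8; d'=(-42−1·2)/(47/8)=-352/47
row 3: denom=8−2·16/47=344/47; d'=(48−2·-352/47)/(344/47)=370/43
back: M3=370/43
back: M2=-352/47−16/47·370/43=-448/43
back: M1=2−1/8·-448/43=142/43
M: M0=0, M1=142/43, M2=-448/43, M3=370/43, M4=0
seg 0: a=-1, c=M0/2=0, d=(M1−M0)/(6·3)=71/387, b=Δ0−h0·(2M0+M1)/6=-170/129
seg 1: a=0, c=M1/2=71/43, d=(M2−M1)/(6·1)=-295/129, b=Δ1−h1·(2M1+M2)/6=469/129
seg 2: a=3, c=M2/2=-224/43, d=(M3−M2)/(6·2)=409/258, b=Δ2−h2·(2M2+M3)/6=10/129
seg 3: a=-5, c=M3/2=185/43, d=(M4−M3)/(6·2)=-185/258, b=Δ3−h3·(2M3+M4)/6=-224/129
t_q=15/4 → seg 1, τ=3/4; S=0+469/129·τ+71/43·τ²+-295/129·τ³=7405/2752

  seg 0: a=-1 b=-170/129 c=0 d=71/387
  seg 1: a=0 b=469/129 c=71/43 d=-295/129
  seg 2: a=3 b=10/129 c=-224/43 d=409/258
  seg 3: a=-5 b=-224/129 c=185/43 d=-185/258
S(15/4) = 7405/2752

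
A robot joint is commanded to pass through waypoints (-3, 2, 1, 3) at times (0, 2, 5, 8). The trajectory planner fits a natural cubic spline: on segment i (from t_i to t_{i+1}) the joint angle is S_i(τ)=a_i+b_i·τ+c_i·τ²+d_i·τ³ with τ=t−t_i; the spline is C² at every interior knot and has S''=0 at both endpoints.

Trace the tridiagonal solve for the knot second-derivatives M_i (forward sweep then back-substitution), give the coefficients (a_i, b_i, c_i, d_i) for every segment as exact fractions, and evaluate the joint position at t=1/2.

  seg 0: a=-3 b=19/6 c=0 d=-1/6
  seg 1: a=2 b=7/6 c=-1 d=1/6
  seg 2: a=1 b=-1/3 c=1/2 d=-1/18
S(1/2) = -23/16

Δ: Δ0=5/2, Δ1=-1/3, Δ2=2/3
row 1: diag=10, rhs=-17; c'=3/10, d'=-17/10
row 2: denom=12−3·3/10=111/10; d'=(6−3·-17/10)/(111/10)=1
back: M2=1
back: M1=-17/10−3/10·1=-2
M: M0=0, M1=-2, M2=1, M3=0
seg 0: a=-3, c=M0/2=0, d=(M1−M0)/(6·2)=-1/6, b=Δ0−h0·(2M0+M1)/6=19/6
seg 1: a=2, c=M1/2=-1, d=(M2−M1)/(6·3)=1/6, b=Δ1−h1·(2M1+M2)/6=7/6
seg 2: a=1, c=M2/2=1/2, d=(M3−M2)/(6·3)=-1/18, b=Δ2−h2·(2M2+M3)/6=-1/3
t_q=1/2 → seg 0, τ=1/2; S=-3+19/6·τ+0·τ²+-1/6·τ³=-23/16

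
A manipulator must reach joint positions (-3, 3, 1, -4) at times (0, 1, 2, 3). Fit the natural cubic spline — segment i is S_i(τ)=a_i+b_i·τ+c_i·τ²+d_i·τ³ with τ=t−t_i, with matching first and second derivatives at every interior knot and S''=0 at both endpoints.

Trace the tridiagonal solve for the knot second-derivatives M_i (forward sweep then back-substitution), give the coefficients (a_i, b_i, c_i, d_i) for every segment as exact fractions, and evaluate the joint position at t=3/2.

Δ: Δ0=6, Δ1=-2, Δ2=-5
row 1: diag=4, rhs=-48; c'=1/4, d'=-12
row 2: denom=4−1·1/4=15/4; d'=(-18−1·-12)/(15/4)=-8/5
back: M2=-8/5
back: M1=-12−1/4·-8/5=-58/5
M: M0=0, M1=-58/5, M2=-8/5, M3=0
seg 0: a=-3, c=M0/2=0, d=(M1−M0)/(6·1)=-29/15, b=Δ0−h0·(2M0+M1)/6=119/15
seg 1: a=3, c=M1/2=-29/5, d=(M2−M1)/(6·1)=5/3, b=Δ1−h1·(2M1+M2)/6=32/15
seg 2: a=1, c=M2/2=-4/5, d=(M3−M2)/(6·1)=4/15, b=Δ2−h2·(2M2+M3)/6=-67/15
t_q=3/2 → seg 1, τ=1/2; S=3+32/15·τ+-29/5·τ²+5/3·τ³=113/40

  seg 0: a=-3 b=119/15 c=0 d=-29/15
  seg 1: a=3 b=32/15 c=-29/5 d=5/3
  seg 2: a=1 b=-67/15 c=-4/5 d=4/15
S(3/2) = 113/40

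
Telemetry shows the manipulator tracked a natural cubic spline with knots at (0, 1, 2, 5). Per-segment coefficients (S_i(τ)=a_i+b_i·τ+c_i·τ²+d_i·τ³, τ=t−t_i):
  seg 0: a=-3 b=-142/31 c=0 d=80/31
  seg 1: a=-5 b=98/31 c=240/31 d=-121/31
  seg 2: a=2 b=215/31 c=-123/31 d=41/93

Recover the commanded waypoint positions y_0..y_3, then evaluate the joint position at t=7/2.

y_0 = S_0(0) = a_0 = -3
y_1 = S_1(0) = a_1 = -5
y_2 = S_2(0) = a_2 = 2
y_3 = S_2(3) = -1
t_q=7/2 is in segment 2 (τ=3/2); S_2(τ)=1231/248

y_0=-3 y_1=-5 y_2=2 y_3=-1
S(7/2) = 1231/248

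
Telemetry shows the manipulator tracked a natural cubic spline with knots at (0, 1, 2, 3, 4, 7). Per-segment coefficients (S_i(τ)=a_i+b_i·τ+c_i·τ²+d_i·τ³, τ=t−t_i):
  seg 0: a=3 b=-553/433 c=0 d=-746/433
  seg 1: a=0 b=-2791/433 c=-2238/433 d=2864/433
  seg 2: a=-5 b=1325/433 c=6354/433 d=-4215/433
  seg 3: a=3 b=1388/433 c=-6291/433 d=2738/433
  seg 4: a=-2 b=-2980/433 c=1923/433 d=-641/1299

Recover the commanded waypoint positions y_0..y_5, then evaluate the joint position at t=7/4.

y_0 = S_0(0) = a_0 = 3
y_1 = S_1(0) = a_1 = 0
y_2 = S_2(0) = a_2 = -5
y_3 = S_3(0) = a_3 = 3
y_4 = S_4(0) = a_4 = -2
y_5 = S_4(3) = 4
t_q=7/4 is in segment 1 (τ=3/4); S_1(τ)=-17151/3464

y_0=3 y_1=0 y_2=-5 y_3=3 y_4=-2 y_5=4
S(7/4) = -17151/3464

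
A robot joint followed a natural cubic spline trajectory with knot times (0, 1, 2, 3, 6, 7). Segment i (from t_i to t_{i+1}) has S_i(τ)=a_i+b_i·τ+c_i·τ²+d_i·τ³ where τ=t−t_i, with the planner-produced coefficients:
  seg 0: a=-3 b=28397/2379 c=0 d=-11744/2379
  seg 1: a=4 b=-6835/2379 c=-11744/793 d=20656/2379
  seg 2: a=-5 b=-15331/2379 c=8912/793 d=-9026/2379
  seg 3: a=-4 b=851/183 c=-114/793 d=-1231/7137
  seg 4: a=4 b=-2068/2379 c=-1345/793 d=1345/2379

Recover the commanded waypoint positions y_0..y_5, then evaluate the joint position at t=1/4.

y_0=-3 y_1=4 y_2=-5 y_3=-4 y_4=4 y_5=2
S(1/4) = -295/3172

y_0 = S_0(0) = a_0 = -3
y_1 = S_1(0) = a_1 = 4
y_2 = S_2(0) = a_2 = -5
y_3 = S_3(0) = a_3 = -4
y_4 = S_4(0) = a_4 = 4
y_5 = S_4(1) = 2
t_q=1/4 is in segment 0 (τ=1/4); S_0(τ)=-295/3172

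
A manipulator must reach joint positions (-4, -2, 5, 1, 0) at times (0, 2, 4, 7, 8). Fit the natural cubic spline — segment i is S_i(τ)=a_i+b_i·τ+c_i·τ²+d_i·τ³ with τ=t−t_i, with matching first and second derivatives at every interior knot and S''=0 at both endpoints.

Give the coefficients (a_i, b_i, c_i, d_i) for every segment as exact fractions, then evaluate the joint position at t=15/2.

  seg 0: a=-4 b=1/24 c=0 d=23/96
  seg 1: a=-2 b=35/12 c=23/16 d=-55/96
  seg 2: a=5 b=43/24 c=-2 d=23/72
  seg 3: a=1 b=-19/12 c=7/8 d=-7/24
S(15/2) = 25/64

Δ: Δ0=1, Δ1=7/2, Δ2=-4/3, Δ3=-1
row 1: diag=8, rhs=15; c'=1/4, d'=15/8
row 2: denom=10−2·1/4=19/2; d'=(-29−2·15/8)/(19/2)=-131/38
row 3: denom=8−3·6/19=134/19; d'=(2−3·-131/38)/(134/19)=7/4
back: M3=7/4
back: M2=-131/38−6/19·7/4=-4
back: M1=15/8−1/4·-4=23/8
M: M0=0, M1=23/8, M2=-4, M3=7/4, M4=0
seg 0: a=-4, c=M0/2=0, d=(M1−M0)/(6·2)=23/96, b=Δ0−h0·(2M0+M1)/6=1/24
seg 1: a=-2, c=M1/2=23/16, d=(M2−M1)/(6·2)=-55/96, b=Δ1−h1·(2M1+M2)/6=35/12
seg 2: a=5, c=M2/2=-2, d=(M3−M2)/(6·3)=23/72, b=Δ2−h2·(2M2+M3)/6=43/24
seg 3: a=1, c=M3/2=7/8, d=(M4−M3)/(6·1)=-7/24, b=Δ3−h3·(2M3+M4)/6=-19/12
t_q=15/2 → seg 3, τ=1/2; S=1+-19/12·τ+7/8·τ²+-7/24·τ³=25/64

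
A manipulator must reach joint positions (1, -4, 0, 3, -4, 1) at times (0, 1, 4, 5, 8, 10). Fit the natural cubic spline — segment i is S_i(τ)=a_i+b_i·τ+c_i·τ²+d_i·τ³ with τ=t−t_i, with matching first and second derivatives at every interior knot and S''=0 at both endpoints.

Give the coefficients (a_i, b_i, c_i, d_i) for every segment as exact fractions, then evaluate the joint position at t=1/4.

  seg 0: a=1 b=-44201/7650 c=0 d=5951/7650
  seg 1: a=-4 b=-13174/3825 c=5951/2550 d=-17011/68850
  seg 2: a=0 b=29737/7650 c=421/3825 d=-2543/2550
  seg 3: a=3 b=251/225 c=-4409/1530 d=39751/68850
  seg 4: a=-4 b=-4483/7650 c=2951/1275 d=-2951/7650
S(1/4) = -14111/32640

Δ: Δ0=-5, Δ1=4/3, Δ2=3, Δ3=-7/3, Δ4=5/2
row 1: diag=8, rhs=38; c'=3/8, d'=19/4
row 2: denom=8−3·3/8=55/8; d'=(10−3·19/4)/(55/8)=-34/55
row 3: denom=8−1·8/55=432/55; d'=(-32−1·-34/55)/(432/55)=-863/216
row 4: denom=10−3·55/144=425/48; d'=(29−3·-863/216)/(425/48)=5902/1275
back: M4=5902/1275
back: M3=-863/216−55/144·5902/1275=-4409/765
back: M2=-34/55−8/55·-4409/765=842/3825
back: M1=19/4−3/8·842/3825=5951/1275
M: M0=0, M1=5951/1275, M2=842/3825, M3=-4409/765, M4=5902/1275, M5=0
seg 0: a=1, c=M0/2=0, d=(M1−M0)/(6·1)=5951/7650, b=Δ0−h0·(2M0+M1)/6=-44201/7650
seg 1: a=-4, c=M1/2=5951/2550, d=(M2−M1)/(6·3)=-17011/68850, b=Δ1−h1·(2M1+M2)/6=-13174/3825
seg 2: a=0, c=M2/2=421/3825, d=(M3−M2)/(6·1)=-2543/2550, b=Δ2−h2·(2M2+M3)/6=29737/7650
seg 3: a=3, c=M3/2=-4409/1530, d=(M4−M3)/(6·3)=39751/68850, b=Δ3−h3·(2M3+M4)/6=251/225
seg 4: a=-4, c=M4/2=2951/1275, d=(M5−M4)/(6·2)=-2951/7650, b=Δ4−h4·(2M4+M5)/6=-4483/7650
t_q=1/4 → seg 0, τ=1/4; S=1+-44201/7650·τ+0·τ²+5951/7650·τ³=-14111/32640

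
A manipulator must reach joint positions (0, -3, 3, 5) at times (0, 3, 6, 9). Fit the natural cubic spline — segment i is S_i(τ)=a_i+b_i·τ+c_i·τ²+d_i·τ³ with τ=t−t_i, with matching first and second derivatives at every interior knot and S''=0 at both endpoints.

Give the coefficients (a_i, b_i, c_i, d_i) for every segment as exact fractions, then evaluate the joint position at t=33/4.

Δ: Δ0=-1, Δ1=2, Δ2=2/3
row 1: diag=12, rhs=18; c'=1/4, d'=3/2
row 2: denom=12−3·1/4=45/4; d'=(-8−3·3/2)/(45/4)=-10/9
back: M2=-10/9
back: M1=3/2−1/4·-10/9=16/9
M: M0=0, M1=16/9, M2=-10/9, M3=0
seg 0: a=0, c=M0/2=0, d=(M1−M0)/(6·3)=8/81, b=Δ0−h0·(2M0+M1)/6=-17/9
seg 1: a=-3, c=M1/2=8/9, d=(M2−M1)/(6·3)=-13/81, b=Δ1−h1·(2M1+M2)/6=7/9
seg 2: a=3, c=M2/2=-5/9, d=(M3−M2)/(6·3)=5/81, b=Δ2−h2·(2M2+M3)/6=16/9
t_q=33/4 → seg 2, τ=9/4; S=3+16/9·τ+-5/9·τ²+5/81·τ³=313/64

  seg 0: a=0 b=-17/9 c=0 d=8/81
  seg 1: a=-3 b=7/9 c=8/9 d=-13/81
  seg 2: a=3 b=16/9 c=-5/9 d=5/81
S(33/4) = 313/64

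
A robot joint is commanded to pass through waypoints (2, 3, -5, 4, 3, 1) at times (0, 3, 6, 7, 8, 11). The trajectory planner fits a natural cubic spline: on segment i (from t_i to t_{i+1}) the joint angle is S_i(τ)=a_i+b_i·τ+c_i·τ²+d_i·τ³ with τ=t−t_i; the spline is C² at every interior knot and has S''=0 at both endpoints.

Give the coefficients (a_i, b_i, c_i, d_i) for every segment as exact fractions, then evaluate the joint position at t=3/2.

  seg 0: a=2 b=2335/867 c=0 d=-682/2601
  seg 1: a=3 b=-3803/867 c=-682/289 d=2543/2601
  seg 2: a=-5 b=6808/867 c=1861/289 d=-4588/867
  seg 3: a=4 b=4210/867 c=-2727/289 d=3104/867
  seg 4: a=3 b=-2840/867 c=377/289 d=-377/2601
S(3/2) = 5959/1156

Δ: Δ0=1/3, Δ1=-8/3, Δ2=9, Δ3=-1, Δ4=-2/3
row 1: diag=12, rhs=-18; c'=1/4, d'=-3/2
row 2: denom=8−3·1/4=29/4; d'=(70−3·-3/2)/(29/4)=298/29
row 3: denom=4−1·4/29=112/29; d'=(-60−1·298/29)/(112/29)=-1019/56
row 4: denom=8−1·29/112=867/112; d'=(2−1·-1019/56)/(867/112)=754/289
back: M4=754/289
back: M3=-1019/56−29/112·754/289=-5454/289
back: M2=298/29−4/29·-5454/289=3722/289
back: M1=-3/2−1/4·3722/289=-1364/289
M: M0=0, M1=-1364/289, M2=3722/289, M3=-5454/289, M4=754/289, M5=0
seg 0: a=2, c=M0/2=0, d=(M1−M0)/(6·3)=-682/2601, b=Δ0−h0·(2M0+M1)/6=2335/867
seg 1: a=3, c=M1/2=-682/289, d=(M2−M1)/(6·3)=2543/2601, b=Δ1−h1·(2M1+M2)/6=-3803/867
seg 2: a=-5, c=M2/2=1861/289, d=(M3−M2)/(6·1)=-4588/867, b=Δ2−h2·(2M2+M3)/6=6808/867
seg 3: a=4, c=M3/2=-2727/289, d=(M4−M3)/(6·1)=3104/867, b=Δ3−h3·(2M3+M4)/6=4210/867
seg 4: a=3, c=M4/2=377/289, d=(M5−M4)/(6·3)=-377/2601, b=Δ4−h4·(2M4+M5)/6=-2840/867
t_q=3/2 → seg 0, τ=3/2; S=2+2335/867·τ+0·τ²+-682/2601·τ³=5959/1156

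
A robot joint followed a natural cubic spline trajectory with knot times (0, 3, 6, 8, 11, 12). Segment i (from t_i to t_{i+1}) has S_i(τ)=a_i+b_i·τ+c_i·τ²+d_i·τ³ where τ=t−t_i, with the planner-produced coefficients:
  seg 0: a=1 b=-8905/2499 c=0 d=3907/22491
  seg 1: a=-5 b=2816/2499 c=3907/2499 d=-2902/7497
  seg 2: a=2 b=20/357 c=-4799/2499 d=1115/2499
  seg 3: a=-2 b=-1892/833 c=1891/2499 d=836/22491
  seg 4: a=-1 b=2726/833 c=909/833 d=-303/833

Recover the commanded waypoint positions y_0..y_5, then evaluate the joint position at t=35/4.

y_0=1 y_1=-5 y_2=2 y_3=-2 y_4=-1 y_5=3
S(35/4) = -21739/6664

y_0 = S_0(0) = a_0 = 1
y_1 = S_1(0) = a_1 = -5
y_2 = S_2(0) = a_2 = 2
y_3 = S_3(0) = a_3 = -2
y_4 = S_4(0) = a_4 = -1
y_5 = S_4(1) = 3
t_q=35/4 is in segment 3 (τ=3/4); S_3(τ)=-21739/6664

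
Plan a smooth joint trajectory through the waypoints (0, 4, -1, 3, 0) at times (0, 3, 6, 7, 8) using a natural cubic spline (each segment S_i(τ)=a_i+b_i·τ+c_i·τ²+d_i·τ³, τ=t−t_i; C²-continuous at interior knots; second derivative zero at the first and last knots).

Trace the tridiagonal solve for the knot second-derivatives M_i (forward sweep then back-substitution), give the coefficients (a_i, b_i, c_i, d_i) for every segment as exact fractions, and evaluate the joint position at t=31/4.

Δ: Δ0=4/3, Δ1=-5/3, Δ2=4, Δ3=-3
row 1: diag=12, rhs=-18; c'=1/4, d'=-3/2
row 2: denom=8−3·1/4=29/4; d'=(34−3·-3/2)/(29/4)=154/29
row 3: denom=4−1·4/29=112/29; d'=(-42−1·154/29)/(112/29)=-49/4
back: M3=-49/4
back: M2=154/29−4/29·-49/4=7
back: M1=-3/2−1/4·7=-13/4
M: M0=0, M1=-13/4, M2=7, M3=-49/4, M4=0
seg 0: a=0, c=M0/2=0, d=(M1−M0)/(6·3)=-13/72, b=Δ0−h0·(2M0+M1)/6=71/24
seg 1: a=4, c=M1/2=-13/8, d=(M2−M1)/(6·3)=41/72, b=Δ1−h1·(2M1+M2)/6=-23/12
seg 2: a=-1, c=M2/2=7/2, d=(M3−M2)/(6·1)=-77/24, b=Δ2−h2·(2M2+M3)/6=89/24
seg 3: a=3, c=M3/2=-49/8, d=(M4−M3)/(6·1)=49/24, b=Δ3−h3·(2M3+M4)/6=13/12
t_q=31/4 → seg 3, τ=3/4; S=3+13/12·τ+-49/8·τ²+49/24·τ³=629/512

  seg 0: a=0 b=71/24 c=0 d=-13/72
  seg 1: a=4 b=-23/12 c=-13/8 d=41/72
  seg 2: a=-1 b=89/24 c=7/2 d=-77/24
  seg 3: a=3 b=13/12 c=-49/8 d=49/24
S(31/4) = 629/512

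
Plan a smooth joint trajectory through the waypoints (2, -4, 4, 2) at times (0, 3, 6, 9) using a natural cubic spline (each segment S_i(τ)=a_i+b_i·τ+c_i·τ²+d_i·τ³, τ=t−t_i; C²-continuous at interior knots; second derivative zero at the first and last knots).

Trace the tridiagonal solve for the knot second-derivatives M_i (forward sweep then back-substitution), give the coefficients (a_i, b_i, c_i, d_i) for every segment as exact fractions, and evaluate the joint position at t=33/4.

Δ: Δ0=-2, Δ1=8/3, Δ2=-2/3
row 1: diag=12, rhs=28; c'=1/4, d'=7/3
row 2: denom=12−3·1/4=45/4; d'=(-20−3·7/3)/(45/4)=-12/5
back: M2=-12/5
back: M1=7/3−1/4·-12/5=44/15
M: M0=0, M1=44/15, M2=-12/5, M3=0
seg 0: a=2, c=M0/2=0, d=(M1−M0)/(6·3)=22/135, b=Δ0−h0·(2M0+M1)/6=-52/15
seg 1: a=-4, c=M1/2=22/15, d=(M2−M1)/(6·3)=-8/27, b=Δ1−h1·(2M1+M2)/6=14/15
seg 2: a=4, c=M2/2=-6/5, d=(M3−M2)/(6·3)=2/15, b=Δ2−h2·(2M2+M3)/6=26/15
t_q=33/4 → seg 2, τ=9/4; S=4+26/15·τ+-6/5·τ²+2/15·τ³=107/32

  seg 0: a=2 b=-52/15 c=0 d=22/135
  seg 1: a=-4 b=14/15 c=22/15 d=-8/27
  seg 2: a=4 b=26/15 c=-6/5 d=2/15
S(33/4) = 107/32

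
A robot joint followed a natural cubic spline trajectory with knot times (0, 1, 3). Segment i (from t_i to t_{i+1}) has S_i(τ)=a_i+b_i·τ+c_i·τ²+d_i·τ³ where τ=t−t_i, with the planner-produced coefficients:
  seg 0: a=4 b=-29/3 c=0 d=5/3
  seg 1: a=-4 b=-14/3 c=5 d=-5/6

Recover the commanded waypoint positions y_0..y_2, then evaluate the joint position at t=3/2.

y_0=4 y_1=-4 y_2=0
S(3/2) = -83/16

y_0 = S_0(0) = a_0 = 4
y_1 = S_1(0) = a_1 = -4
y_2 = S_1(2) = 0
t_q=3/2 is in segment 1 (τ=1/2); S_1(τ)=-83/16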